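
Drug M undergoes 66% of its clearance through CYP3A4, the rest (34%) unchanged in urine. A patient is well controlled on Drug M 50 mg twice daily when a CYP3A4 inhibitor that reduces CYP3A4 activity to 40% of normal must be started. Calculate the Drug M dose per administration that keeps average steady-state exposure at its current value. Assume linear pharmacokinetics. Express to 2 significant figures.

The CYP3A4 pathway (66% of clearance) falls to 0.4× activity: 0.66 × 0.4 = 0.264.
The remaining 34% of clearance is unaffected.
CL_new/CL_old = 0.264 + 0.34 = 0.604.
Exposure is unchanged when dose changes in proportion to clearance. New dose = 50 mg × 0.604 = 30 mg.

30 mg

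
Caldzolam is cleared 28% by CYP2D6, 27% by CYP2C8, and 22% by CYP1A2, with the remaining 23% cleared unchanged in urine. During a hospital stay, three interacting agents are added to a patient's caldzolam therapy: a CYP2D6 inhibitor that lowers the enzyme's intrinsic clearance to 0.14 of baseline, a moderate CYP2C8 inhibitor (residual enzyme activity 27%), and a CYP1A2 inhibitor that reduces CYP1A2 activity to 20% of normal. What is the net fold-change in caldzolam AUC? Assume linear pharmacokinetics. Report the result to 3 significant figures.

2.59

The CYP2D6 pathway (28% of clearance) drops to 0.14× activity: 0.28 × 0.14 = 0.0392.
The CYP2C8 pathway (27% of clearance) is reduced to 0.27× activity: 0.27 × 0.27 = 0.0729.
The CYP1A2 pathway (22% of clearance) drops to 0.2× activity: 0.22 × 0.2 = 0.044.
Non-CYP routes (23%) are unchanged.
Relative clearance = 0.0392 + 0.0729 + 0.044 + 0.23 = 0.3861.
Net AUC ratio = 1 / 0.3861 = 2.59.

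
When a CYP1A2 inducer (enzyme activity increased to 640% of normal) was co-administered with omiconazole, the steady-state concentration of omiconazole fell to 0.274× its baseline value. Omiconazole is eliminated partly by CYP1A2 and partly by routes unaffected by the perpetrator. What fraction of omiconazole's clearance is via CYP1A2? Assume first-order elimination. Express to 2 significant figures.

CL'/CL = 1 / 0.274 = 3.65
6.4·fm + (1 − fm) = 3.65
fm = (3.65 − 1) / (6.4 − 1) = 0.49

0.49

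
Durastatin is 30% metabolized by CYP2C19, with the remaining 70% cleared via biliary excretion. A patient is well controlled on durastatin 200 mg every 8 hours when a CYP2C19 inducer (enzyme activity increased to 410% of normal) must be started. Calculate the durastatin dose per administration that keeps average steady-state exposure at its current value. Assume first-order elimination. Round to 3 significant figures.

386 mg

The CYP2C19 pathway (30% of clearance) rises to 4.1× activity: 0.3 × 4.1 = 1.23.
Non-CYP routes (70%) are unchanged.
CL_new/CL_old = 1.23 + 0.7 = 1.93.
Exposure is unchanged when dose changes in proportion to clearance. New dose = 200 mg × 1.93 = 386 mg.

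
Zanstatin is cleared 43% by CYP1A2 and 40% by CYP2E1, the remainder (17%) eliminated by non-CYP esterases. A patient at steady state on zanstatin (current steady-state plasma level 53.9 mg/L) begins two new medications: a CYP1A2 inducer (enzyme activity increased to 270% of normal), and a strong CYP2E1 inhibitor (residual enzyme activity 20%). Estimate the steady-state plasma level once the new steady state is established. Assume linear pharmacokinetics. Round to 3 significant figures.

CYP1A2: 0.43 × 2.7 = 1.161
CYP2E1: 0.4 × 0.2 = 0.08
Other: 0.17 (unchanged)
New clearance relative to baseline: 1.161 + 0.08 + 0.17 = 1.411.
Dividing the baseline by the relative clearance: 53.9 / 1.411 = 38.2 mg/L.

38.2 mg/L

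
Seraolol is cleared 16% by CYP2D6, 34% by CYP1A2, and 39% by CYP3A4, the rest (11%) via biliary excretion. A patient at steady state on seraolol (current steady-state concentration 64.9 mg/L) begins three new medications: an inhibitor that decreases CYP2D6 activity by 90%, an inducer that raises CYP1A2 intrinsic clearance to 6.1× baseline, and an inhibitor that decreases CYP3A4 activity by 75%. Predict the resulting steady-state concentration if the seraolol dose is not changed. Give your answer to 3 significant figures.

28.2 mg/L

The CYP2D6 pathway (16% of clearance) drops to 0.1× activity: 0.16 × 0.1 = 0.016.
The CYP1A2 pathway (34% of clearance) increases to 6.1× activity: 0.34 × 6.1 = 2.074.
The CYP3A4 pathway (39% of clearance) drops to 0.25× activity: 0.39 × 0.25 = 0.0975.
Non-CYP routes (11%) are unchanged.
CL_new/CL_old = 0.016 + 2.074 + 0.0975 + 0.11 = 2.2975.
Dividing the baseline by the relative clearance: 64.9 / 2.2975 = 28.2 mg/L.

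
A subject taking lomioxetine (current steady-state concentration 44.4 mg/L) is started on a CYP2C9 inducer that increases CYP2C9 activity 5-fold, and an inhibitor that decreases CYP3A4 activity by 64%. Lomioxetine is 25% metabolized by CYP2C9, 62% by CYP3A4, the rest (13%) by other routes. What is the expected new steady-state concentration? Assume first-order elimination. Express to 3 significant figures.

The CYP2C9 pathway (25% of clearance) increases to 5× activity: 0.25 × 5 = 1.25.
The CYP3A4 pathway (62% of clearance) drops to 0.36× activity: 0.62 × 0.36 = 0.2232.
Non-CYP routes (13%) are unchanged.
New clearance relative to baseline: 1.25 + 0.2232 + 0.13 = 1.6032.
Dividing the baseline by the relative clearance: 44.4 / 1.6032 = 27.7 mg/L.

27.7 mg/L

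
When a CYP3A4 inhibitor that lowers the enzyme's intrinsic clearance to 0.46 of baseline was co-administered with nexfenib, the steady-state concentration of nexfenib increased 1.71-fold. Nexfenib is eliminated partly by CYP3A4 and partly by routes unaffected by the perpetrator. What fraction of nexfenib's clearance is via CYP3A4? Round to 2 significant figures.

Call the CYP3A4 fraction fm. After the interaction, CL_new/CL_old = fm × 0.46 + (1 − fm).
Steady-state concentration ratio = 1 / (new CL fraction), so new CL fraction = 1 / 1.71 = 0.5848.
fm × 0.46 + 1 − fm = 0.5848  ⇒  fm × (0.46 − 1) = −0.4152  ⇒  fm = 0.77.

0.77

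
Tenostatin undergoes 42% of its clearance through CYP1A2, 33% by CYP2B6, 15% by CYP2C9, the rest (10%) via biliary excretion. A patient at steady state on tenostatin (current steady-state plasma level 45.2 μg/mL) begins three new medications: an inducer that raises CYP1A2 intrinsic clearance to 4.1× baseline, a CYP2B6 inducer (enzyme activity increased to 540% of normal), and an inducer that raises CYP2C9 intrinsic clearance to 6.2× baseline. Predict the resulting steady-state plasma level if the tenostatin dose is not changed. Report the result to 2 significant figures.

10 μg/mL

The CYP1A2 pathway (42% of clearance) is boosted to 4.1× activity: 0.42 × 4.1 = 1.722.
The CYP2B6 pathway (33% of clearance) rises to 5.4× activity: 0.33 × 5.4 = 1.782.
The CYP2C9 pathway (15% of clearance) increases to 6.2× activity: 0.15 × 6.2 = 0.93.
Non-CYP routes (10%) are unchanged.
Relative clearance = 1.722 + 1.782 + 0.93 + 0.1 = 4.534.
Steady-state plasma level ∝ 1/CL: new value = 45.2 / 4.534 = 10 μg/mL.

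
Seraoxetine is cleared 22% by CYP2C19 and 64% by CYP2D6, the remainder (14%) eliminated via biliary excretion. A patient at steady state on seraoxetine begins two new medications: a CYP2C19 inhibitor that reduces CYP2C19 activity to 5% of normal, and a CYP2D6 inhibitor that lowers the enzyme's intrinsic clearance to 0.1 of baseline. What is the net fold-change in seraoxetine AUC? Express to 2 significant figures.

CYP2C19: 0.22 × 0.05 = 0.011
CYP2D6: 0.64 × 0.1 = 0.064
Other: 0.14 (unchanged)
New clearance relative to baseline: 0.011 + 0.064 + 0.14 = 0.215.
Because AUC varies inversely with clearance, the combined effect is 1 / 0.215 = 4.7.

4.7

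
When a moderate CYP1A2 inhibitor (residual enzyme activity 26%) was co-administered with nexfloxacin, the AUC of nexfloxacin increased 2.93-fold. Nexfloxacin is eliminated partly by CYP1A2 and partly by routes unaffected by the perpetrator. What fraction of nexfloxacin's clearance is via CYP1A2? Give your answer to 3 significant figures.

0.890

Write x for the fraction cleared via CYP1A2. The observed AUC change means clearance fell to 1/2.93 = 0.3413 of baseline.
Only the CYP1A2 route changed, so 0.3413 = x·0.26 + (1 − x), giving x = 0.890.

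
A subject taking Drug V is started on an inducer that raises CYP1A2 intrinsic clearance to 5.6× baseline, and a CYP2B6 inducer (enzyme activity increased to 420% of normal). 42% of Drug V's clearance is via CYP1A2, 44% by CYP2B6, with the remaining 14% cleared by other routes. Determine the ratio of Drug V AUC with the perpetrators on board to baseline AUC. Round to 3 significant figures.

The CYP1A2 pathway (42% of clearance) is boosted to 5.6× activity: 0.42 × 5.6 = 2.352.
The CYP2B6 pathway (44% of clearance) is boosted to 4.2× activity: 0.44 × 4.2 = 1.848.
The remaining 14% of clearance is unaffected.
New clearance relative to baseline: 2.352 + 1.848 + 0.14 = 4.34.
AUC ∝ 1/CL: fold-change = 1 / 4.34 = 0.230.

0.230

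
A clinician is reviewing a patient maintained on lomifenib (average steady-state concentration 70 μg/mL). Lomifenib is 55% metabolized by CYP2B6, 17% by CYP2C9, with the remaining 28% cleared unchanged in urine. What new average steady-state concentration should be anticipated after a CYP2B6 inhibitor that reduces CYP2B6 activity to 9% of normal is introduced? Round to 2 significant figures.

The CYP2B6 pathway (55% of clearance) falls to 0.09× activity: 0.55 × 0.09 = 0.0495.
CYP2C9 (17%) and the residual 28% are unaffected.
CL_new/CL_old = 0.0495 + 0.17 + 0.28 = 0.4995.
With dosing unchanged, average steady-state concentration scales as 1/CL: 70 / 0.4995 = 1.4 × 10² μg/mL.

1.4 × 10² μg/mL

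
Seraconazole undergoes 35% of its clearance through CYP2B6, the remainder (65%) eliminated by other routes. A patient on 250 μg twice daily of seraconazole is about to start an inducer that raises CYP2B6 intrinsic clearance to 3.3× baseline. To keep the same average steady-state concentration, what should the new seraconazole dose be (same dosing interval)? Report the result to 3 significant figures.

The CYP2B6 pathway (35% of clearance) is boosted to 3.3× activity: 0.35 × 3.3 = 1.155.
Non-CYP routes (65%) are unchanged.
New clearance relative to baseline: 1.155 + 0.65 = 1.805.
To maintain the same steady-state level, dose must scale with clearance: new dose = 250 × 1.805 = 451 μg.

451 μg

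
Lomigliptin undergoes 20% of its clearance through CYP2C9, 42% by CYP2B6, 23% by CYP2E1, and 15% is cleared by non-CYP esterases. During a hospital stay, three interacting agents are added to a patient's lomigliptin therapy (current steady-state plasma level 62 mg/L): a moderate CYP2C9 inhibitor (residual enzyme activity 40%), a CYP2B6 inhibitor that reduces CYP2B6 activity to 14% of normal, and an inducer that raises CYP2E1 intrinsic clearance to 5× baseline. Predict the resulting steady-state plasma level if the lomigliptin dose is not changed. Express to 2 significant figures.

CYP2C9: 0.2 × 0.4 = 0.08
CYP2B6: 0.42 × 0.14 = 0.0588
CYP2E1: 0.23 × 5 = 1.15
Other: 0.15 (unchanged)
Relative clearance = 0.08 + 0.0588 + 1.15 + 0.15 = 1.4388.
Steady-state plasma level ∝ 1/CL: new value = 62 / 1.4388 = 43 mg/L.

43 mg/L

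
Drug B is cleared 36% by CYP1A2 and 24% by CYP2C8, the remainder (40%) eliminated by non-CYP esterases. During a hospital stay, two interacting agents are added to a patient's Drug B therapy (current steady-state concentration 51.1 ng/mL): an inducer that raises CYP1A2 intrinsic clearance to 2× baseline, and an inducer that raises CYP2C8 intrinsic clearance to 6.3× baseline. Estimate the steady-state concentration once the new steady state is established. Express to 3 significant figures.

CYP1A2: 0.36 × 2 = 0.72
CYP2C8: 0.24 × 6.3 = 1.512
Other: 0.4 (unchanged)
CL_new/CL_old = 0.72 + 1.512 + 0.4 = 2.632.
Dividing the baseline by the relative clearance: 51.1 / 2.632 = 19.4 ng/mL.

19.4 ng/mL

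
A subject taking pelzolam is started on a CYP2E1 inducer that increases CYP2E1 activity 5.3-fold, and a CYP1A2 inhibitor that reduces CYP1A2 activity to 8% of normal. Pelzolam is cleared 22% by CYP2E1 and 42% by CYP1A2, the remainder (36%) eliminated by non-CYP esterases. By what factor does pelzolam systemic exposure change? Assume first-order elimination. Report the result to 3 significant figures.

0.641

CYP2E1: 0.22 × 5.3 = 1.166
CYP1A2: 0.42 × 0.08 = 0.0336
Other: 0.36 (unchanged)
New clearance relative to baseline: 1.166 + 0.0336 + 0.36 = 1.5596.
Because systemic exposure varies inversely with clearance, the combined effect is 1 / 1.5596 = 0.641.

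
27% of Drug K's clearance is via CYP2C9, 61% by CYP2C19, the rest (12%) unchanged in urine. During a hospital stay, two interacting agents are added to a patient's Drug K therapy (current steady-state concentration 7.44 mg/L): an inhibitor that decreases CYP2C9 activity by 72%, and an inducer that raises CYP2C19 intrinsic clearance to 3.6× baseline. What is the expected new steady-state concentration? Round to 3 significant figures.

The CYP2C9 pathway (27% of clearance) drops to 0.28× activity: 0.27 × 0.28 = 0.0756.
The CYP2C19 pathway (61% of clearance) increases to 3.6× activity: 0.61 × 3.6 = 2.196.
The remaining 12% of clearance is unaffected.
New clearance relative to baseline: 0.0756 + 2.196 + 0.12 = 2.3916.
Dividing the baseline by the relative clearance: 7.44 / 2.3916 = 3.11 mg/L.

3.11 mg/L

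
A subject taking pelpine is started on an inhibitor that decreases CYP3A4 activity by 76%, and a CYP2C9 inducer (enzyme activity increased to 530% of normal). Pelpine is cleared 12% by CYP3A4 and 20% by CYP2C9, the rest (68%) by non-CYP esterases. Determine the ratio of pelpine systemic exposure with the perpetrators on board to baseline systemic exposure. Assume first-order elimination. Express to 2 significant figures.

The CYP3A4 pathway (12% of clearance) drops to 0.24× activity: 0.12 × 0.24 = 0.0288.
The CYP2C9 pathway (20% of clearance) increases to 5.3× activity: 0.2 × 5.3 = 1.06.
Non-CYP routes (68%) are unchanged.
New clearance relative to baseline: 0.0288 + 1.06 + 0.68 = 1.7688.
Because systemic exposure varies inversely with clearance, the combined effect is 1 / 1.7688 = 0.57.

0.57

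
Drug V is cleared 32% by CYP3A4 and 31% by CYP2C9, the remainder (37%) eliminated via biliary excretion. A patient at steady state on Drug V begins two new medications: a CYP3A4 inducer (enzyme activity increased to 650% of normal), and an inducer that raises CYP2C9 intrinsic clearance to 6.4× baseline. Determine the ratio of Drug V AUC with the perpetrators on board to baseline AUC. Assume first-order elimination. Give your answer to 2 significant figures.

0.23

The CYP3A4 pathway (32% of clearance) increases to 6.5× activity: 0.32 × 6.5 = 2.08.
The CYP2C9 pathway (31% of clearance) rises to 6.4× activity: 0.31 × 6.4 = 1.984.
Non-CYP routes (37%) are unchanged.
New clearance relative to baseline: 2.08 + 1.984 + 0.37 = 4.434.
Net AUC ratio = 1 / 4.434 = 0.23.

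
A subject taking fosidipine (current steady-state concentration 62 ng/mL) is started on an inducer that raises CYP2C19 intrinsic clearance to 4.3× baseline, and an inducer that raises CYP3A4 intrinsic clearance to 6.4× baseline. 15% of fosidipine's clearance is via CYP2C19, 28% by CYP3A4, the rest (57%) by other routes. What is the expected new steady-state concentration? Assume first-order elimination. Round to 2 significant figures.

CYP2C19: 0.15 × 4.3 = 0.645
CYP3A4: 0.28 × 6.4 = 1.792
Other: 0.57 (unchanged)
Relative clearance = 0.645 + 1.792 + 0.57 = 3.007.
Dividing the baseline by the relative clearance: 62 / 3.007 = 21 ng/mL.

21 ng/mL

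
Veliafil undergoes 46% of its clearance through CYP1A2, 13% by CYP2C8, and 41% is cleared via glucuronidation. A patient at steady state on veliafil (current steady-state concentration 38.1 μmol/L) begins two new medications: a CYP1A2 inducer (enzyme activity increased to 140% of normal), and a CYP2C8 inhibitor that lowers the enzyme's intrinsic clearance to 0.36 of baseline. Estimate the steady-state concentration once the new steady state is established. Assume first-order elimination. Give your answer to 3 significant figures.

The CYP1A2 pathway (46% of clearance) rises to 1.4× activity: 0.46 × 1.4 = 0.644.
The CYP2C8 pathway (13% of clearance) drops to 0.36× activity: 0.13 × 0.36 = 0.0468.
The remaining 41% of clearance is unaffected.
Relative clearance = 0.644 + 0.0468 + 0.41 = 1.1008.
Steady-state concentration ∝ 1/CL: new value = 38.1 / 1.1008 = 34.6 μmol/L.

34.6 μmol/L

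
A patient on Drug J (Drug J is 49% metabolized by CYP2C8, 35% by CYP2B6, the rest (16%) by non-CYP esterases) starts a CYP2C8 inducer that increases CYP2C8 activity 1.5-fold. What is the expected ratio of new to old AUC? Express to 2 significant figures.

0.80

The CYP2C8 pathway (49% of clearance) increases to 1.5× activity: 0.49 × 1.5 = 0.735.
CYP2B6 (35%) and the residual 16% are unaffected.
Relative clearance = 0.735 + 0.35 + 0.16 = 1.245.
AUC is inversely proportional to clearance, so the fold-change is 1 / 1.245 = 0.80.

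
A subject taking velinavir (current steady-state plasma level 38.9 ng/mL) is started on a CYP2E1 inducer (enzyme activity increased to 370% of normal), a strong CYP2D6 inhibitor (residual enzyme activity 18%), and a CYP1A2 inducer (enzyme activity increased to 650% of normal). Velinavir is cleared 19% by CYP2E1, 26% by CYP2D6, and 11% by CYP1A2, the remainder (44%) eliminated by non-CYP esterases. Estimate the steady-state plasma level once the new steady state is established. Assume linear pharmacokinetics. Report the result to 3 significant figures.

20.4 ng/mL

The CYP2E1 pathway (19% of clearance) is boosted to 3.7× activity: 0.19 × 3.7 = 0.703.
The CYP2D6 pathway (26% of clearance) drops to 0.18× activity: 0.26 × 0.18 = 0.0468.
The CYP1A2 pathway (11% of clearance) is boosted to 6.5× activity: 0.11 × 6.5 = 0.715.
Non-CYP routes (44%) are unchanged.
New clearance relative to baseline: 0.703 + 0.0468 + 0.715 + 0.44 = 1.9048.
Steady-state plasma level ∝ 1/CL: new value = 38.9 / 1.9048 = 20.4 ng/mL.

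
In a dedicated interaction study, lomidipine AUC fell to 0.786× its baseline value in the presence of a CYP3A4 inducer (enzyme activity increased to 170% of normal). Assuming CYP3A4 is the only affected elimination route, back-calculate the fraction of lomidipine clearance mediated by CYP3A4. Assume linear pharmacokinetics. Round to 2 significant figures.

Call the CYP3A4 fraction fm. After the interaction, CL_new/CL_old = fm × 1.7 + (1 − fm).
AUC ratio = 1 / (new CL fraction), so new CL fraction = 1 / 0.786 = 1.272.
fm × 1.7 + 1 − fm = 1.272  ⇒  fm × (1.7 − 1) = 0.2723  ⇒  fm = 0.39.

0.39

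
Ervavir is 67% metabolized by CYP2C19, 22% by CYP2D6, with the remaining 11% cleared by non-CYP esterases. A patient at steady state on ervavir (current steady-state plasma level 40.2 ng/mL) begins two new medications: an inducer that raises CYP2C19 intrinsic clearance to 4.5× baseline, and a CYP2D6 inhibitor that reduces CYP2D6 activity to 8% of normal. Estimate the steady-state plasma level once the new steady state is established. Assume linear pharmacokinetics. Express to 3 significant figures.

CYP2C19: 0.67 × 4.5 = 3.015
CYP2D6: 0.22 × 0.08 = 0.0176
Other: 0.11 (unchanged)
New clearance relative to baseline: 3.015 + 0.0176 + 0.11 = 3.1426.
New steady-state plasma level = 40.2 / 3.1426 = 12.8 ng/mL (concentration scales inversely with clearance).

12.8 ng/mL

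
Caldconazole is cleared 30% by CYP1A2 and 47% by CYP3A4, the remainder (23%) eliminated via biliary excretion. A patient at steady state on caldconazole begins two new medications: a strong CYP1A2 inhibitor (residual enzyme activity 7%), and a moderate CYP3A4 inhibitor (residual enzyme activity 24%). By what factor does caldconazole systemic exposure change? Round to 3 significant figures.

2.75

The CYP1A2 pathway (30% of clearance) drops to 0.07× activity: 0.3 × 0.07 = 0.021.
The CYP3A4 pathway (47% of clearance) falls to 0.24× activity: 0.47 × 0.24 = 0.1128.
The remaining 23% of clearance is unaffected.
CL_new/CL_old = 0.021 + 0.1128 + 0.23 = 0.3638.
Because systemic exposure varies inversely with clearance, the combined effect is 1 / 0.3638 = 2.75.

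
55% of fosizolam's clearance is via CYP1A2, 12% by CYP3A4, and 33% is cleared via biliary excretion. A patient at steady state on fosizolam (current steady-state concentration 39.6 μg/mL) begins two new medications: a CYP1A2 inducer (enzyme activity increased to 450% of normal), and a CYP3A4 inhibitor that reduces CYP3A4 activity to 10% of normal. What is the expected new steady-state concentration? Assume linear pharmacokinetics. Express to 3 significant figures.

14.1 μg/mL

CYP1A2: 0.55 × 4.5 = 2.475
CYP3A4: 0.12 × 0.1 = 0.012
Other: 0.33 (unchanged)
New clearance relative to baseline: 2.475 + 0.012 + 0.33 = 2.817.
Steady-state concentration ∝ 1/CL: new value = 39.6 / 2.817 = 14.1 μg/mL.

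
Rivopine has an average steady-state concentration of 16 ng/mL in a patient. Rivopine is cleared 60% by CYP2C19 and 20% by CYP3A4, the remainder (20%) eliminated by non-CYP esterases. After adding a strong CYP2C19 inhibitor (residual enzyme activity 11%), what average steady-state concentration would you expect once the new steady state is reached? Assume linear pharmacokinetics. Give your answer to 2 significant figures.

34 ng/mL

The CYP2C19 pathway (60% of clearance) drops to 0.11× activity: 0.6 × 0.11 = 0.066.
CYP3A4 (20%) and the residual 20% are unaffected.
CL_new/CL_old = 0.066 + 0.2 + 0.2 = 0.466.
With dosing unchanged, average steady-state concentration scales as 1/CL: 16 / 0.466 = 34 ng/mL.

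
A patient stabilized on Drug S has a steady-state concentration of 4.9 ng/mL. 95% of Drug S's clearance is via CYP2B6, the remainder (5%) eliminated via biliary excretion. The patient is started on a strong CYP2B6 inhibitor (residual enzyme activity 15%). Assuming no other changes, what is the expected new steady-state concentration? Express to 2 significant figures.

The CYP2B6 pathway (95% of clearance) falls to 0.15× activity: 0.95 × 0.15 = 0.1425.
Non-CYP routes (5%) are unchanged.
Relative clearance = 0.1425 + 0.05 = 0.1925.
With dosing unchanged, steady-state concentration scales as 1/CL: 4.9 / 0.1925 = 25 ng/mL.

25 ng/mL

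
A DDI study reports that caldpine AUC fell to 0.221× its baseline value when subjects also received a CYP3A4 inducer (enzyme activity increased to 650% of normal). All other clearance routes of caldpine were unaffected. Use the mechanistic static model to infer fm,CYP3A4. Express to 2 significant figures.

0.64

Call the CYP3A4 fraction fm. After the interaction, CL_new/CL_old = fm × 6.5 + (1 − fm).
AUC ratio = 1 / (new CL fraction), so new CL fraction = 1 / 0.221 = 4.525.
fm × 6.5 + 1 − fm = 4.525  ⇒  fm × (6.5 − 1) = 3.525  ⇒  fm = 0.64.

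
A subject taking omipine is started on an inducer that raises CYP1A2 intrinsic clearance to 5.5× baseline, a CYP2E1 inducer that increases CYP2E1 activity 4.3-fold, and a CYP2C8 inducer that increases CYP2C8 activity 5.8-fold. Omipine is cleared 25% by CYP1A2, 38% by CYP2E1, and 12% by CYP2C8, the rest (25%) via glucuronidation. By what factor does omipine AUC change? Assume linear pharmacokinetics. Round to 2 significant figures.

The CYP1A2 pathway (25% of clearance) is boosted to 5.5× activity: 0.25 × 5.5 = 1.375.
The CYP2E1 pathway (38% of clearance) is boosted to 4.3× activity: 0.38 × 4.3 = 1.634.
The CYP2C8 pathway (12% of clearance) is boosted to 5.8× activity: 0.12 × 5.8 = 0.696.
Non-CYP routes (25%) are unchanged.
New clearance relative to baseline: 1.375 + 1.634 + 0.696 + 0.25 = 3.955.
Net AUC ratio = 1 / 3.955 = 0.25.

0.25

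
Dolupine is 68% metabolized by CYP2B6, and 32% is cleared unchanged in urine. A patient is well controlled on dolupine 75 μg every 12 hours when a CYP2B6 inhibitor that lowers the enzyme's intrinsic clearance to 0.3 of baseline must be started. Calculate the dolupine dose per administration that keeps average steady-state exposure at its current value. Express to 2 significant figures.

39 μg

The CYP2B6 pathway (68% of clearance) is reduced to 0.3× activity: 0.68 × 0.3 = 0.204.
The remaining 32% of clearance is unaffected.
CL_new/CL_old = 0.204 + 0.32 = 0.524.
Css,avg = (dose rate)/CL, so holding Css fixed requires dose ∝ CL: 75 × 0.524 = 39 μg.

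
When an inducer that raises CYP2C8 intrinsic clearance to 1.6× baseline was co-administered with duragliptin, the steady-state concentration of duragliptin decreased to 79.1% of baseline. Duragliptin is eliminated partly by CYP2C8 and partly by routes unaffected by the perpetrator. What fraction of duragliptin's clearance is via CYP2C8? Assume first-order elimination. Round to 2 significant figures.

0.44

Call the CYP2C8 fraction fm. After the interaction, CL_new/CL_old = fm × 1.6 + (1 − fm).
Steady-state concentration ratio = 1 / (new CL fraction), so new CL fraction = 1 / 0.791 = 1.264.
fm × 1.6 + 1 − fm = 1.264  ⇒  fm × (1.6 − 1) = 0.2642  ⇒  fm = 0.44.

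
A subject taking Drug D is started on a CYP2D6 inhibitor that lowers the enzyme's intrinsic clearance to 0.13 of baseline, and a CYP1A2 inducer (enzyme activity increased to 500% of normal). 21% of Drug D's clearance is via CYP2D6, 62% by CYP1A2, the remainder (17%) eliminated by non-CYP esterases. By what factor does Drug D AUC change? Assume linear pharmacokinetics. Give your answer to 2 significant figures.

0.30

The CYP2D6 pathway (21% of clearance) is reduced to 0.13× activity: 0.21 × 0.13 = 0.0273.
The CYP1A2 pathway (62% of clearance) rises to 5× activity: 0.62 × 5 = 3.1.
Non-CYP routes (17%) are unchanged.
New clearance relative to baseline: 0.0273 + 3.1 + 0.17 = 3.2973.
Net AUC ratio = 1 / 3.2973 = 0.30.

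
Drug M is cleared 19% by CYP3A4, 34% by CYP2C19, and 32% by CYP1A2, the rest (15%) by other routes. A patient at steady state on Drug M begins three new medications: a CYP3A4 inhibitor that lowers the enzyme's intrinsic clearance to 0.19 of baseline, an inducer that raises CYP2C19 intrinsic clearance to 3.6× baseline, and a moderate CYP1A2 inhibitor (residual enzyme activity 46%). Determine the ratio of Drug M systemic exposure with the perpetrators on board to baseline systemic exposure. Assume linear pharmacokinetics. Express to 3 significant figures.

The CYP3A4 pathway (19% of clearance) drops to 0.19× activity: 0.19 × 0.19 = 0.0361.
The CYP2C19 pathway (34% of clearance) rises to 3.6× activity: 0.34 × 3.6 = 1.224.
The CYP1A2 pathway (32% of clearance) is reduced to 0.46× activity: 0.32 × 0.46 = 0.1472.
The remaining 15% of clearance is unaffected.
CL_new/CL_old = 0.0361 + 1.224 + 0.1472 + 0.15 = 1.5573.
Net systemic exposure ratio = 1 / 1.5573 = 0.642.

0.642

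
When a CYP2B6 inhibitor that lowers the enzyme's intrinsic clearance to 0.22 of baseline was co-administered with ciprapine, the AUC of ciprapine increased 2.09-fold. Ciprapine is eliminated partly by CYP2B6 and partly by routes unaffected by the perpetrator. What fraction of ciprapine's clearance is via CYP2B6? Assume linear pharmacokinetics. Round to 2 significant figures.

Write x for the fraction cleared via CYP2B6. The observed AUC change means clearance fell to 1/2.09 = 0.4785 of baseline.
Setting x·0.22 + (1 − x) = 0.4785 and solving: x = (0.4785 − 1)/(0.22 − 1) = 0.67.

0.67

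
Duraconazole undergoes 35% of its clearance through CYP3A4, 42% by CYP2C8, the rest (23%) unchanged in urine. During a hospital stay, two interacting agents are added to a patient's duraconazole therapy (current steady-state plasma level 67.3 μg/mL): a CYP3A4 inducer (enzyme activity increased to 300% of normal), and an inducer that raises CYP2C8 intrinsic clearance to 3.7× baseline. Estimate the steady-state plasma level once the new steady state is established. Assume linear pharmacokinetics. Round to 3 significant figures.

23.7 μg/mL

CYP3A4: 0.35 × 3 = 1.05
CYP2C8: 0.42 × 3.7 = 1.554
Other: 0.23 (unchanged)
New clearance relative to baseline: 1.05 + 1.554 + 0.23 = 2.834.
Steady-state plasma level ∝ 1/CL: new value = 67.3 / 2.834 = 23.7 μg/mL.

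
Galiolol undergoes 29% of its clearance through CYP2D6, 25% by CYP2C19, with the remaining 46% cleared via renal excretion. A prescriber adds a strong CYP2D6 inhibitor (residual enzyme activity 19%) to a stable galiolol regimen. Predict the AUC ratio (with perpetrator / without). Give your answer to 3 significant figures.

The CYP2D6 pathway (29% of clearance) drops to 0.19× activity: 0.29 × 0.19 = 0.0551.
CYP2C19 (25%) and the residual 46% are unaffected.
CL_new/CL_old = 0.0551 + 0.25 + 0.46 = 0.7651.
AUC is inversely proportional to clearance, so the fold-change is 1 / 0.7651 = 1.31.

1.31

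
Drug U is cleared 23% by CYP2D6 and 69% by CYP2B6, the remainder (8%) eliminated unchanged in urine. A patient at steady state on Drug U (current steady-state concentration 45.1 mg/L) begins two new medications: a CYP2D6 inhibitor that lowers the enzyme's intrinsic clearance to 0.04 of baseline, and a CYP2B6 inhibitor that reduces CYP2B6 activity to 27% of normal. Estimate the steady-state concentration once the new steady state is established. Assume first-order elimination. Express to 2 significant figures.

The CYP2D6 pathway (23% of clearance) falls to 0.04× activity: 0.23 × 0.04 = 0.0092.
The CYP2B6 pathway (69% of clearance) drops to 0.27× activity: 0.69 × 0.27 = 0.1863.
Non-CYP routes (8%) are unchanged.
New clearance relative to baseline: 0.0092 + 0.1863 + 0.08 = 0.2755.
Steady-state concentration ∝ 1/CL: new value = 45.1 / 0.2755 = 1.6 × 10² mg/L.

1.6 × 10² mg/L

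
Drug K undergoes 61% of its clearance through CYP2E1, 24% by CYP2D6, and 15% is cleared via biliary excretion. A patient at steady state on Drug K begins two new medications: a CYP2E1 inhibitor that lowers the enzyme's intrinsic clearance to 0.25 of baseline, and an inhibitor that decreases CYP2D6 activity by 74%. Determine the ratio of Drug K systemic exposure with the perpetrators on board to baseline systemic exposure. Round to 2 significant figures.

2.7

The CYP2E1 pathway (61% of clearance) falls to 0.25× activity: 0.61 × 0.25 = 0.1525.
The CYP2D6 pathway (24% of clearance) falls to 0.26× activity: 0.24 × 0.26 = 0.0624.
The remaining 15% of clearance is unaffected.
CL_new/CL_old = 0.1525 + 0.0624 + 0.15 = 0.3649.
Net systemic exposure ratio = 1 / 0.3649 = 2.7.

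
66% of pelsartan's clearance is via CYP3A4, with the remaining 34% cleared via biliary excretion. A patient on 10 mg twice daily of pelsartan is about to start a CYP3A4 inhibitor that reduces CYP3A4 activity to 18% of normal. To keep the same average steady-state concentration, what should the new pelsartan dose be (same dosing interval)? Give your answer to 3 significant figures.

4.59 mg

The CYP3A4 pathway (66% of clearance) drops to 0.18× activity: 0.66 × 0.18 = 0.1188.
The remaining 34% of clearance is unaffected.
CL_new/CL_old = 0.1188 + 0.34 = 0.4588.
Css,avg = (dose rate)/CL, so holding Css fixed requires dose ∝ CL: 10 × 0.4588 = 4.59 mg.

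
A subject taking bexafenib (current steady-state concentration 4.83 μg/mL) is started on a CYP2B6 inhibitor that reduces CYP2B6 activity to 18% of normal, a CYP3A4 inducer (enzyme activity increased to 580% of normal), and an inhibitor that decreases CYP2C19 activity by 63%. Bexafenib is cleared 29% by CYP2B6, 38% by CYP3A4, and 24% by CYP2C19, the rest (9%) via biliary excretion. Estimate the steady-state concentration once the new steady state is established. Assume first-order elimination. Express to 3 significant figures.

1.98 μg/mL

The CYP2B6 pathway (29% of clearance) drops to 0.18× activity: 0.29 × 0.18 = 0.0522.
The CYP3A4 pathway (38% of clearance) is boosted to 5.8× activity: 0.38 × 5.8 = 2.204.
The CYP2C19 pathway (24% of clearance) is reduced to 0.37× activity: 0.24 × 0.37 = 0.0888.
The remaining 9% of clearance is unaffected.
CL_new/CL_old = 0.0522 + 2.204 + 0.0888 + 0.09 = 2.435.
Dividing the baseline by the relative clearance: 4.83 / 2.435 = 1.98 μg/mL.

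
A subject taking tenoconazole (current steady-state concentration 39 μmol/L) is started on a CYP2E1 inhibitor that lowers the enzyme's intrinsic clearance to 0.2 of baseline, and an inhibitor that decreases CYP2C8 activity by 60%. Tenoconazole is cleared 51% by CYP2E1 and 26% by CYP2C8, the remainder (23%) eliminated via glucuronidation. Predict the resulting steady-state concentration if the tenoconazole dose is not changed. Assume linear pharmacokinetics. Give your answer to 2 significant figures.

89 μmol/L

The CYP2E1 pathway (51% of clearance) falls to 0.2× activity: 0.51 × 0.2 = 0.102.
The CYP2C8 pathway (26% of clearance) drops to 0.4× activity: 0.26 × 0.4 = 0.104.
The remaining 23% of clearance is unaffected.
CL_new/CL_old = 0.102 + 0.104 + 0.23 = 0.436.
New steady-state concentration = 39 / 0.436 = 89 μmol/L (concentration scales inversely with clearance).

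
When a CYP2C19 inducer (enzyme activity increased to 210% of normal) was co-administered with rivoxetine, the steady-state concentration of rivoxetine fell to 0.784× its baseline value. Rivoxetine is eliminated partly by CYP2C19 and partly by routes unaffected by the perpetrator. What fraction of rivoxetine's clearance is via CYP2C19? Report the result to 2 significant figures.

0.25

Call the CYP2C19 fraction fm. After the interaction, CL_new/CL_old = fm × 2.1 + (1 − fm).
Steady-state concentration ratio = 1 / (new CL fraction), so new CL fraction = 1 / 0.784 = 1.276.
fm × 2.1 + 1 − fm = 1.276  ⇒  fm × (2.1 − 1) = 0.2755  ⇒  fm = 0.25.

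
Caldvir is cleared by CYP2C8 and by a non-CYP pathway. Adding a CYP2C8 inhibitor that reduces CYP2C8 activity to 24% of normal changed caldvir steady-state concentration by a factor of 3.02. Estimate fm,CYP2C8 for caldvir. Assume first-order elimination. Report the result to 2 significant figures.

0.88

Let x = fm,CYP2C8. Because steady-state concentration ∝ 1/CL, relative clearance fell to 1/3.02 = 0.3311.
Only the CYP2C8 route changed, so 0.3311 = x·0.24 + (1 − x), giving x = 0.88.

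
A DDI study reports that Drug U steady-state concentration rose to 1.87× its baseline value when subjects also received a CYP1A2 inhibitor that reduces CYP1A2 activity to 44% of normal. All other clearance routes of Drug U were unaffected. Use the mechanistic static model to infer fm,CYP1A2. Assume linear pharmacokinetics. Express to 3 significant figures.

CL'/CL = 1 / 1.87 = 0.5348
0.44·fm + (1 − fm) = 0.5348
fm = (0.5348 − 1) / (0.44 − 1) = 0.831

0.831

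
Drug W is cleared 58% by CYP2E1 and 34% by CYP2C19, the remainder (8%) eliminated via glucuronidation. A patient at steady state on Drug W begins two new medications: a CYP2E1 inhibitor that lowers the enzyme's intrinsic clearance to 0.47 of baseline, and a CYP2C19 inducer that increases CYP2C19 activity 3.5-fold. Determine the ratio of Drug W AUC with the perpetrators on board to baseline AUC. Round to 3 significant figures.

0.648

CYP2E1: 0.58 × 0.47 = 0.2726
CYP2C19: 0.34 × 3.5 = 1.19
Other: 0.08 (unchanged)
New clearance relative to baseline: 0.2726 + 1.19 + 0.08 = 1.5426.
Because AUC varies inversely with clearance, the combined effect is 1 / 1.5426 = 0.648.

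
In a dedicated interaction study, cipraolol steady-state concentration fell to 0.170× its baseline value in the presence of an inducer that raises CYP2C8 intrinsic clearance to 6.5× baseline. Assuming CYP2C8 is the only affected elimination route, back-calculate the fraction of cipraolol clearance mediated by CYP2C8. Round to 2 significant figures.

Let x = fm,CYP2C8. Because steady-state concentration ∝ 1/CL, relative clearance rose to 1/0.170 = 5.882.
Setting x·6.5 + (1 − x) = 5.882 and solving: x = (5.882 − 1)/(6.5 − 1) = 0.89.

0.89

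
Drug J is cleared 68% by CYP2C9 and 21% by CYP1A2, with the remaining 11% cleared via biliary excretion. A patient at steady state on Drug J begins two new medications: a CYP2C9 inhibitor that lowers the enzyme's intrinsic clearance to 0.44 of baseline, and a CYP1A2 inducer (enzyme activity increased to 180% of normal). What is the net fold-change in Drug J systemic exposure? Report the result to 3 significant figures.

1.27

CYP2C9: 0.68 × 0.44 = 0.2992
CYP1A2: 0.21 × 1.8 = 0.378
Other: 0.11 (unchanged)
New clearance relative to baseline: 0.2992 + 0.378 + 0.11 = 0.7872.
Net systemic exposure ratio = 1 / 0.7872 = 1.27.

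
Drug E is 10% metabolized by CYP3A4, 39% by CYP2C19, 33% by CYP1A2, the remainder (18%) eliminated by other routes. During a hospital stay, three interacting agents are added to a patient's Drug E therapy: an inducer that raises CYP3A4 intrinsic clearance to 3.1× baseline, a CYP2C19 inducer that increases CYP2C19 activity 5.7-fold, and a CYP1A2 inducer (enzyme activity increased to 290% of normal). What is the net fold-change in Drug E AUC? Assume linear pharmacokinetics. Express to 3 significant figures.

CYP3A4: 0.1 × 3.1 = 0.31
CYP2C19: 0.39 × 5.7 = 2.223
CYP1A2: 0.33 × 2.9 = 0.957
Other: 0.18 (unchanged)
CL_new/CL_old = 0.31 + 2.223 + 0.957 + 0.18 = 3.67.
Because AUC varies inversely with clearance, the combined effect is 1 / 3.67 = 0.272.

0.272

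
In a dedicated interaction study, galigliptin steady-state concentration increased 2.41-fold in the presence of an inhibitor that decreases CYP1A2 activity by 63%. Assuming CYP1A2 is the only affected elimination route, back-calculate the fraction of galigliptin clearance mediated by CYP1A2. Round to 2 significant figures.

0.93

CL'/CL = 1 / 2.41 = 0.4149
0.37·fm + (1 − fm) = 0.4149
fm = (0.4149 − 1) / (0.37 − 1) = 0.93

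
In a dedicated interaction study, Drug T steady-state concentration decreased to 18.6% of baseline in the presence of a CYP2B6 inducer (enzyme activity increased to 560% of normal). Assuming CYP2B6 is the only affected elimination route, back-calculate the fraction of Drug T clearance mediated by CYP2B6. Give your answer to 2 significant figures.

CL'/CL = 1 / 0.186 = 5.376
5.6·fm + (1 − fm) = 5.376
fm = (5.376 − 1) / (5.6 − 1) = 0.95

0.95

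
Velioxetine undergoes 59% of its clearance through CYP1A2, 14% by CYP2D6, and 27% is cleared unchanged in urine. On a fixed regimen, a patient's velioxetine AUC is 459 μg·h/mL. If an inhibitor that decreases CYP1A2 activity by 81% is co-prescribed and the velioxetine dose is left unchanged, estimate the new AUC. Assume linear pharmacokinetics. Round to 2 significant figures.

The CYP1A2 pathway (59% of clearance) drops to 0.19× activity: 0.59 × 0.19 = 0.1121.
CYP2D6 (14%) and the residual 27% are unaffected.
Relative clearance = 0.1121 + 0.14 + 0.27 = 0.5221.
New AUC = baseline ÷ relative clearance = 459 / 0.5221 = 8.8 × 10² μg·h/mL.

8.8 × 10² μg·h/mL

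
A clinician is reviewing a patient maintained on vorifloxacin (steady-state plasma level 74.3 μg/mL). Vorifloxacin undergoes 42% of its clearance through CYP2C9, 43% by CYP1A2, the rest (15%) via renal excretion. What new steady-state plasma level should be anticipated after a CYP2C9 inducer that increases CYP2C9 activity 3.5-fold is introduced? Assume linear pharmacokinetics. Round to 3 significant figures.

CYP2C9: 0.42 × 3.5 = 1.47
CYP1A2: 0.43 (unchanged)
Other: 0.15 (unchanged)
New clearance relative to baseline: 1.47 + 0.43 + 0.15 = 2.05.
With dosing unchanged, steady-state plasma level scales as 1/CL: 74.3 / 2.05 = 36.2 μg/mL.

36.2 μg/mL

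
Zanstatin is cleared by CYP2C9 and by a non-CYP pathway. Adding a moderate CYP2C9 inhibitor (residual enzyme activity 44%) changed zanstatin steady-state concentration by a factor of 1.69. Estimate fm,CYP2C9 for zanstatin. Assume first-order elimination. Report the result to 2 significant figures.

CL'/CL = 1 / 1.69 = 0.5917
0.44·fm + (1 − fm) = 0.5917
fm = (0.5917 − 1) / (0.44 − 1) = 0.73

0.73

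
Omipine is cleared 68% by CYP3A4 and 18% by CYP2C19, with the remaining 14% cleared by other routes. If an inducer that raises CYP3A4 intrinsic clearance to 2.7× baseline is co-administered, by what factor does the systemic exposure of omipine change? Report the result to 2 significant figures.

0.46

CYP3A4: 0.68 × 2.7 = 1.836
CYP2C19: 0.18 (unchanged)
Other: 0.14 (unchanged)
CL_new/CL_old = 1.836 + 0.18 + 0.14 = 2.156.
Systemic exposure is inversely proportional to clearance, so the fold-change is 1 / 2.156 = 0.46.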